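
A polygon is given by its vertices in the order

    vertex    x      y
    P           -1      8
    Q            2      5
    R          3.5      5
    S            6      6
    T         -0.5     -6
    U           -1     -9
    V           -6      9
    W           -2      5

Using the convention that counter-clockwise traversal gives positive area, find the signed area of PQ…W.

Cross-terms: -21, -7.5, -9, -33, -1.5, -63, -12, -11  ⇒  Σ = -158
Signed area = Σ/2 = -79 (negative ⇒ clockwise traversal).

-79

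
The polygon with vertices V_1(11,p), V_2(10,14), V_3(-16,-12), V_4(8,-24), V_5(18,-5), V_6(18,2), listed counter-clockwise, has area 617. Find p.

Write out the shoelace sum; only the two edges meeting at V_1 involve p:
2·Area = [(18·p − 11·2) + (11·14 − 10·p)] + 1102
       = 8·p + 1234 = 1234
⇒ p = 0.

0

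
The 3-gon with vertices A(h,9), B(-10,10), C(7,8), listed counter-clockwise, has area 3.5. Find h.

2

Write out the shoelace sum; only the two edges meeting at A involve h:
2·Area = [(7·9 − h·8) + (h·10 − (-10)·9)] + -150
       = 2·h + 3 = 7
⇒ h = 2.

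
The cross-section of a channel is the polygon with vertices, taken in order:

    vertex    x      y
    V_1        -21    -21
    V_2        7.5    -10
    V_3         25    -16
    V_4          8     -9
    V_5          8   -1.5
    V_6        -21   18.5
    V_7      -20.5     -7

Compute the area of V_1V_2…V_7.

693.375

Apply the shoelace formula: 2A = Σ (x_i·y_{i+1} − x_{i+1}·y_i), indices taken mod 7.
V_1→V_2: (-21)(-10) − (7.5)(-21) = 367.5
V_2→V_3: (7.5)(-16) − (25)(-10) = 130
V_3→V_4: (25)(-9) − (8)(-16) = -97
V_4→V_5: (8)(-1.5) − (8)(-9) = 60
V_5→V_6: (8)(18.5) − (-21)(-1.5) = 116.5
V_6→V_7: (-21)(-7) − (-20.5)(18.5) = 526.25
V_7→V_1: (-20.5)(-21) − (-21)(-7) = 283.5
Σ = 1386.75
Area = |Σ|/2 = 693.375.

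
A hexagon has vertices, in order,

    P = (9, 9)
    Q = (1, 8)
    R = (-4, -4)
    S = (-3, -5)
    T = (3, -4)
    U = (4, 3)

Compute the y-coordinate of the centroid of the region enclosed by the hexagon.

1.98125

Apply the shoelace (surveyor's) formula. First the cross-terms c_i = x_i·y_{i+1} − x_{i+1}·y_i:
  63, 28, 8, 27, 25, 9  ⇒  2A = 160, A = 80.
Then Σ (y_i + y_{i+1})·c_i = 951, so ȳ = 951 / (6·80) = 1.98125.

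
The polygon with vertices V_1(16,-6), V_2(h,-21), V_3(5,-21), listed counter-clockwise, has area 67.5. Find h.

The doubled signed area Σ (x_i y_{i+1} − x_{i+1} y_i) is linear in h.
With h=0 it equals 75; the coefficient of h is -15 (from the two edges through V_2).
So -15·h + 75 = 2·67.5 = 135 ⇒ h = -4.

-4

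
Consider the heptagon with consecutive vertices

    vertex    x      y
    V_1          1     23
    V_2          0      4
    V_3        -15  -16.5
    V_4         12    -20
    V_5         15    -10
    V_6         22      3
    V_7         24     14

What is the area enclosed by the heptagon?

Apply Gauss's area formula: 2A = Σ (x_i·y_{i+1} − x_{i+1}·y_i), indices taken mod 7.
Σ = (4) + (60) + (498) + (180) + (265) + (236) + (538) = 1781
Area = |Σ|/2 = 890.5.

890.5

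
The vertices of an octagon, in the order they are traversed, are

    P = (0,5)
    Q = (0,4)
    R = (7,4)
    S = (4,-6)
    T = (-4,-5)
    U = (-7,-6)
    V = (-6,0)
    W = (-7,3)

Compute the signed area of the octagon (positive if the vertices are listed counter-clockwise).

-115

P→Q: (0)(4) − (0)(5) = 0
Q→R: (0)(4) − (7)(4) = -28
R→S: (7)(-6) − (4)(4) = -58
S→T: (4)(-5) − (-4)(-6) = -44
T→U: (-4)(-6) − (-7)(-5) = -11
U→V: (-7)(0) − (-6)(-6) = -36
V→W: (-6)(3) − (-7)(0) = -18
W→P: (-7)(5) − (0)(3) = -35
Σ = -230
Signed area = Σ/2 = -115 (negative ⇒ clockwise traversal).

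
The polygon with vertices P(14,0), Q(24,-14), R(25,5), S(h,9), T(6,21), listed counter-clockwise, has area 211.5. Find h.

The doubled signed area Σ (x_i y_{i+1} − x_{i+1} y_i) is linear in h.
With h=0 it equals 151; the coefficient of h is 16 (from the two edges through S).
So 16·h + 151 = 2·211.5 = 423 ⇒ h = 17.

17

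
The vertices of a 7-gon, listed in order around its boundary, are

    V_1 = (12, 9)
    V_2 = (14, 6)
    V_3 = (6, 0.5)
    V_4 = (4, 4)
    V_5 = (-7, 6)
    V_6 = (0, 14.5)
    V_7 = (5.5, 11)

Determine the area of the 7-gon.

Apply the surveyor's formula: 2A = Σ (x_i·y_{i+1} − x_{i+1}·y_i), indices taken mod 7.
V_1→V_2: (12)(6) − (14)(9) = -54
V_2→V_3: (14)(0.5) − (6)(6) = -29
V_3→V_4: (6)(4) − (4)(0.5) = 22
V_4→V_5: (4)(6) − (-7)(4) = 52
V_5→V_6: (-7)(14.5) − (0)(6) = -101.5
V_6→V_7: (0)(11) − (5.5)(14.5) = -79.75
V_7→V_1: (5.5)(9) − (12)(11) = -82.5
Σ = -272.75
Area = |Σ|/2 = 136.375.

136.375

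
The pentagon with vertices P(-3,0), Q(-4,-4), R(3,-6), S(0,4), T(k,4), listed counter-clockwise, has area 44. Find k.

The doubled signed area Σ (x_i y_{i+1} − x_{i+1} y_i) is linear in k.
With k=0 it equals 72; the coefficient of k is -4 (from the two edges through T).
So -4·k + 72 = 2·44 = 88 ⇒ k = -4.

-4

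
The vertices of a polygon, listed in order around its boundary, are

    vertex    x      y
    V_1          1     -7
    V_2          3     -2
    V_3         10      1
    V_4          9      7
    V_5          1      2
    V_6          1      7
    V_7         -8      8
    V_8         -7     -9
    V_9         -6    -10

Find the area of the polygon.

Apply the shoelace (surveyor's) formula: 2A = Σ (x_i·y_{i+1} − x_{i+1}·y_i), indices taken mod 9.
Σ = (19) + (23) + (61) + (11) + (5) + (64) + (128) + (16) + (52) = 379
Area = |Σ|/2 = 189.5.

189.5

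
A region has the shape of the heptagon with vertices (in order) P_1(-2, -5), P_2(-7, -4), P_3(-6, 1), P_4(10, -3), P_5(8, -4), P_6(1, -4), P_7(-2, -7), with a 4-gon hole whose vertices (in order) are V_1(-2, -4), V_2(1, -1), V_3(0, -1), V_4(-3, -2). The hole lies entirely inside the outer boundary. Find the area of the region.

51.5

Outer boundary:
Apply the surveyor's formula: 2A = Σ (x_i·y_{i+1} − x_{i+1}·y_i), indices taken mod 7.
P_1→P_2: (-2)(-4) − (-7)(-5) = -27
P_2→P_3: (-7)(1) − (-6)(-4) = -31
P_3→P_4: (-6)(-3) − (10)(1) = 8
P_4→P_5: (10)(-4) − (8)(-3) = -16
P_5→P_6: (8)(-4) − (1)(-4) = -28
P_6→P_7: (1)(-7) − (-2)(-4) = -15
P_7→P_1: (-2)(-5) − (-2)(-7) = -4
Σ = -113
Area = |Σ|/2 = 56.5.
Hole:
Apply the surveyor's formula: 2A = Σ (x_i·y_{i+1} − x_{i+1}·y_i), indices taken mod 4.
V_1→V_2: (-2)(-1) − (1)(-4) = 6
V_2→V_3: (1)(-1) − (0)(-1) = -1
V_3→V_4: (0)(-2) − (-3)(-1) = -3
V_4→V_1: (-3)(-4) − (-2)(-2) = 8
Σ = 10
Area = |Σ|/2 = 5.
Net area = 56.5 − 5 = 51.5.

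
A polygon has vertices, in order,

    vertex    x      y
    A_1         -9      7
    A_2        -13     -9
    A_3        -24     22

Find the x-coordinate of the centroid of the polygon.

Apply the shoelace formula. First the cross-terms c_i = x_i·y_{i+1} − x_{i+1}·y_i:
  172, -502, 30  ⇒  2A = -300, A = -150.
Then Σ (x_i + x_{i+1})·c_i = 13800, so x̄ = 13800 / (6·(-150)) = -46/3.

-46/3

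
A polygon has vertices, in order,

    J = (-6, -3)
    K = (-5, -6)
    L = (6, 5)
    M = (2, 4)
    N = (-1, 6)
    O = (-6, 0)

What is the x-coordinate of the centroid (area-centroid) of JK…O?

-140/87

Apply Gauss's area formula. First the cross-terms c_i = x_i·y_{i+1} − x_{i+1}·y_i:
  21, 11, 14, 16, 36, 18  ⇒  2A = 116, A = 58.
Then Σ (x_i + x_{i+1})·c_i = -560, so x̄ = -560 / (6·58) = -140/87.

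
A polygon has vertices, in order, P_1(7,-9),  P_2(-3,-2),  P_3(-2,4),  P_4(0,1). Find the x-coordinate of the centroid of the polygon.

Apply the surveyor's formula. First the cross-terms c_i = x_i·y_{i+1} − x_{i+1}·y_i:
  -41, -16, -2, -7  ⇒  2A = -66, A = -33.
Then Σ (x_i + x_{i+1})·c_i = -129, so x̄ = -129 / (6·(-33)) = 43/66.

43/66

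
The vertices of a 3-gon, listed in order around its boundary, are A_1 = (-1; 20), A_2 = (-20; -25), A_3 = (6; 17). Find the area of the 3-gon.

Apply the shoelace formula: 2A = Σ (x_i·y_{i+1} − x_{i+1}·y_i), indices taken mod 3.
Cross-terms: 425, -190, 137  ⇒  Σ = 372
Area = |Σ|/2 = 186.

186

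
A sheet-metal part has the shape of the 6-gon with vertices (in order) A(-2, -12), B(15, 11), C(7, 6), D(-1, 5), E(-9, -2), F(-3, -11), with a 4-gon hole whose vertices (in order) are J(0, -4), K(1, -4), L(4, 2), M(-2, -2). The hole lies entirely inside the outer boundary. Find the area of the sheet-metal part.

170

Outer boundary:
Apply the shoelace formula: 2A = Σ (x_i·y_{i+1} − x_{i+1}·y_i), indices taken mod 6.
A→B: (-2)(11) − (15)(-12) = 158
B→C: (15)(6) − (7)(11) = 13
C→D: (7)(5) − (-1)(6) = 41
D→E: (-1)(-2) − (-9)(5) = 47
E→F: (-9)(-11) − (-3)(-2) = 93
F→A: (-3)(-12) − (-2)(-11) = 14
Σ = 366
Area = |Σ|/2 = 183.
Hole:
Apply Gauss's area formula: 2A = Σ (x_i·y_{i+1} − x_{i+1}·y_i), indices taken mod 4.
J→K: (0)(-4) − (1)(-4) = 4
K→L: (1)(2) − (4)(-4) = 18
L→M: (4)(-2) − (-2)(2) = -4
M→J: (-2)(-4) − (0)(-2) = 8
Σ = 26
Area = |Σ|/2 = 13.
Net area = 183 − 13 = 170.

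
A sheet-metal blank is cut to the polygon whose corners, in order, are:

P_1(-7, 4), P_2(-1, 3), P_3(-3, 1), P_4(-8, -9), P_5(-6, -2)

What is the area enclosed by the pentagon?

25

Apply the shoelace formula: 2A = Σ (x_i·y_{i+1} − x_{i+1}·y_i), indices taken mod 5.
P_1→P_2: (-7)(3) − (-1)(4) = -17
P_2→P_3: (-1)(1) − (-3)(3) = 8
P_3→P_4: (-3)(-9) − (-8)(1) = 35
P_4→P_5: (-8)(-2) − (-6)(-9) = -38
P_5→P_1: (-6)(4) − (-7)(-2) = -38
Σ = -50
Area = |Σ|/2 = 25.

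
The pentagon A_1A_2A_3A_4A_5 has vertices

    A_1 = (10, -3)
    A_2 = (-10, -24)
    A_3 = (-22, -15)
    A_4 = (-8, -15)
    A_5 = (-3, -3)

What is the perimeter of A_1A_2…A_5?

|A_1A_2| = √((-20)² + (-21)²) = √841 = 29
|A_2A_3| = √((-12)² + (9)²) = √225 = 15
|A_3A_4| = √((14)² + (0)²) = √196 = 14
|A_4A_5| = √((5)² + (12)²) = √169 = 13
|A_5A_1| = √((13)² + (0)²) = √169 = 13
Perimeter = 29 + 15 + 14 + 13 + 13 = 84.

84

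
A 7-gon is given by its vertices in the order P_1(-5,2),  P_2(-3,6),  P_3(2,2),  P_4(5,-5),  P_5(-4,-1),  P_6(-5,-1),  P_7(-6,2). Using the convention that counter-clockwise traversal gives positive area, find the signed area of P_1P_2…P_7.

-53

Σ = (-24) + (-18) + (-20) + (-25) + (-1) + (-16) + (-2) = -106
Signed area = Σ/2 = -53 (negative ⇒ clockwise traversal).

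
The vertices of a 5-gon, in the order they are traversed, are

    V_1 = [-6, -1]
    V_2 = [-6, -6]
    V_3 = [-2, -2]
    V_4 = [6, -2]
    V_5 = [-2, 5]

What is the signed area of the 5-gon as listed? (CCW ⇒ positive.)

Σ = (30) + (0) + (16) + (26) + (32) = 104
Signed area = Σ/2 = 52 (positive ⇒ counter-clockwise traversal).

52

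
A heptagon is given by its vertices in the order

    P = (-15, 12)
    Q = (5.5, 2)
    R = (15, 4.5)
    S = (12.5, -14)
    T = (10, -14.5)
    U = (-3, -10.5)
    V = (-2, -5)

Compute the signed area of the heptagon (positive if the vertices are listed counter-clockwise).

Apply the surveyor's formula: 2A = Σ (x_i·y_{i+1} − x_{i+1}·y_i), indices taken mod 7.
Σ = (-96) + (-5.25) + (-266.25) + (-41.25) + (-148.5) + (-6) + (-99) = -662.25
Signed area = Σ/2 = -331.125 (negative ⇒ clockwise traversal).

-331.125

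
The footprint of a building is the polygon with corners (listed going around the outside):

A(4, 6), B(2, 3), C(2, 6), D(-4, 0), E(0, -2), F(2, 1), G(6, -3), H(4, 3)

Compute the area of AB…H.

Σ = (0) + (6) + (24) + (8) + (4) + (-12) + (30) + (12) = 72
Area = |Σ|/2 = 36.

36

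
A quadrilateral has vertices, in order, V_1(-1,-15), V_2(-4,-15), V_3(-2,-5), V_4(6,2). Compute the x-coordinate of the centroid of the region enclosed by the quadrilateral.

17/117

Apply the surveyor's formula. First the cross-terms c_i = x_i·y_{i+1} − x_{i+1}·y_i:
  -45, -10, 26, -88  ⇒  2A = -117, A = -58.5.
Then Σ (x_i + x_{i+1})·c_i = -51, so x̄ = -51 / (6·(-58.5)) = 17/117.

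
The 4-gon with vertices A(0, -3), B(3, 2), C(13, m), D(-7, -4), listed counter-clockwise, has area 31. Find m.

The doubled signed area Σ (x_i y_{i+1} − x_{i+1} y_i) is linear in m.
With m=0 it equals -48; the coefficient of m is 10 (from the two edges through C).
So 10·m + -48 = 2·31 = 62 ⇒ m = 11.

11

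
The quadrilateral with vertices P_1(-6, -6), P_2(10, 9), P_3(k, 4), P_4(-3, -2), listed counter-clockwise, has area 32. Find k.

0

The doubled signed area Σ (x_i y_{i+1} − x_{i+1} y_i) is linear in k.
With k=0 it equals 64; the coefficient of k is -11 (from the two edges through P_3).
So -11·k + 64 = 2·32 = 64 ⇒ k = 0.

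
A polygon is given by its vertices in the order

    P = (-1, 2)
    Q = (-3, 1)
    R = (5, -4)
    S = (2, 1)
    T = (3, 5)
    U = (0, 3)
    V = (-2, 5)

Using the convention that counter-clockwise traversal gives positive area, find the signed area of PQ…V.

Apply the shoelace (surveyor's) formula: 2A = Σ (x_i·y_{i+1} − x_{i+1}·y_i), indices taken mod 7.
Σ = (5) + (7) + (13) + (7) + (9) + (6) + (1) = 48
Signed area = Σ/2 = 24 (positive ⇒ counter-clockwise traversal).

24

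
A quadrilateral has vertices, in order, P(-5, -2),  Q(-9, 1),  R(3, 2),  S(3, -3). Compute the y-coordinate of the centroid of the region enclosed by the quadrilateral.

Apply the shoelace (surveyor's) formula. First the cross-terms c_i = x_i·y_{i+1} − x_{i+1}·y_i:
  -23, -21, -15, -21  ⇒  2A = -80, A = -40.
Then Σ (y_i + y_{i+1})·c_i = 80, so ȳ = 80 / (6·(-40)) = -1/3.

-1/3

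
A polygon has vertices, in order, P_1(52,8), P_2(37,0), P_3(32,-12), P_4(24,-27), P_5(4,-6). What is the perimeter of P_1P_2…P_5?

126

|P_1P_2| = √((-15)² + (-8)²) = √289 = 17
|P_2P_3| = √((-5)² + (-12)²) = √169 = 13
|P_3P_4| = √((-8)² + (-15)²) = √289 = 17
|P_4P_5| = √((-20)² + (21)²) = √841 = 29
|P_5P_1| = √((48)² + (14)²) = √2500 = 50
Perimeter = 17 + 13 + 17 + 29 + 50 = 126.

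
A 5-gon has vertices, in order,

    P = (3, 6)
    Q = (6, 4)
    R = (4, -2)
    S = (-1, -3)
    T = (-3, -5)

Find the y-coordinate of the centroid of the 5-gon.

Apply the shoelace (surveyor's) formula. First the cross-terms c_i = x_i·y_{i+1} − x_{i+1}·y_i:
  -24, -28, -14, -4, -3  ⇒  2A = -73, A = -36.5.
Then Σ (y_i + y_{i+1})·c_i = -197, so ȳ = -197 / (6·(-36.5)) = 197/219.

197/219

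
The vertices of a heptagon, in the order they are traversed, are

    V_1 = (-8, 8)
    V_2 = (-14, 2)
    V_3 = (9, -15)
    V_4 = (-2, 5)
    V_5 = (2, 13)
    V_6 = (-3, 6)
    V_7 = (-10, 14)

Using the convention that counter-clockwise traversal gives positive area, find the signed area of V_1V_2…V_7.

Apply the surveyor's formula: 2A = Σ (x_i·y_{i+1} − x_{i+1}·y_i), indices taken mod 7.
Σ = (96) + (192) + (15) + (-36) + (51) + (18) + (32) = 368
Signed area = Σ/2 = 184 (positive ⇒ counter-clockwise traversal).

184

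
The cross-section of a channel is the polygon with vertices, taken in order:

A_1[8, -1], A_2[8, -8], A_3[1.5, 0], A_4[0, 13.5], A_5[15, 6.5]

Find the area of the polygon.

146.625

Apply the shoelace (surveyor's) formula: 2A = Σ (x_i·y_{i+1} − x_{i+1}·y_i), indices taken mod 5.
Cross-terms: -56, 12, 20.25, -202.5, -67  ⇒  Σ = -293.25
Area = |Σ|/2 = 146.625.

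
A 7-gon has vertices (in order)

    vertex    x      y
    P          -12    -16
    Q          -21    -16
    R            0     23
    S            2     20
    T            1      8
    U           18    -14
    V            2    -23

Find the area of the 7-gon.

Apply the surveyor's formula: 2A = Σ (x_i·y_{i+1} − x_{i+1}·y_i), indices taken mod 7.
P→Q: (-12)(-16) − (-21)(-16) = -144
Q→R: (-21)(23) − (0)(-16) = -483
R→S: (0)(20) − (2)(23) = -46
S→T: (2)(8) − (1)(20) = -4
T→U: (1)(-14) − (18)(8) = -158
U→V: (18)(-23) − (2)(-14) = -386
V→P: (2)(-16) − (-12)(-23) = -308
Σ = -1529
Area = |Σ|/2 = 764.5.

764.5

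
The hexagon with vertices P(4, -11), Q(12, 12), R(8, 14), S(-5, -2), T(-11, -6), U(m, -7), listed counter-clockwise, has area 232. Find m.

-9

The doubled signed area Σ (x_i y_{i+1} − x_{i+1} y_i) is linear in m.
With m=0 it equals 419; the coefficient of m is -5 (from the two edges through U).
So -5·m + 419 = 2·232 = 464 ⇒ m = -9.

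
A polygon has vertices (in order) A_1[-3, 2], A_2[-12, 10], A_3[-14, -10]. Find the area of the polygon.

Apply the shoelace (surveyor's) formula: 2A = Σ (x_i·y_{i+1} − x_{i+1}·y_i), indices taken mod 3.
Σ = (-6) + (260) + (-58) = 196
Area = |Σ|/2 = 98.

98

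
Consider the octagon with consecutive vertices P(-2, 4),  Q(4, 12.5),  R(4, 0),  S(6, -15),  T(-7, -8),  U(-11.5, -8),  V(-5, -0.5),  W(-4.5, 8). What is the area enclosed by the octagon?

Apply the shoelace (surveyor's) formula: 2A = Σ (x_i·y_{i+1} − x_{i+1}·y_i), indices taken mod 8.
P→Q: (-2)(12.5) − (4)(4) = -41
Q→R: (4)(0) − (4)(12.5) = -50
R→S: (4)(-15) − (6)(0) = -60
S→T: (6)(-8) − (-7)(-15) = -153
T→U: (-7)(-8) − (-11.5)(-8) = -36
U→V: (-11.5)(-0.5) − (-5)(-8) = -34.25
V→W: (-5)(8) − (-4.5)(-0.5) = -42.25
W→P: (-4.5)(4) − (-2)(8) = -2
Σ = -418.5
Area = |Σ|/2 = 209.25.

209.25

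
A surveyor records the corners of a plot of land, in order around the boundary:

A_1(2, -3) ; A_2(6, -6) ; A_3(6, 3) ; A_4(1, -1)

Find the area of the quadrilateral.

25

Apply the shoelace formula: 2A = Σ (x_i·y_{i+1} − x_{i+1}·y_i), indices taken mod 4.
A_1→A_2: (2)(-6) − (6)(-3) = 6
A_2→A_3: (6)(3) − (6)(-6) = 54
A_3→A_4: (6)(-1) − (1)(3) = -9
A_4→A_1: (1)(-3) − (2)(-1) = -1
Σ = 50
Area = |Σ|/2 = 25.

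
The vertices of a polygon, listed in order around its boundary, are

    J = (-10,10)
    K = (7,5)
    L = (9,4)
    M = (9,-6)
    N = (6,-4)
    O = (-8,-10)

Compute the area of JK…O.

249.5

Cross-terms: -120, -17, -90, 0, -92, -180  ⇒  Σ = -499
Area = |Σ|/2 = 249.5.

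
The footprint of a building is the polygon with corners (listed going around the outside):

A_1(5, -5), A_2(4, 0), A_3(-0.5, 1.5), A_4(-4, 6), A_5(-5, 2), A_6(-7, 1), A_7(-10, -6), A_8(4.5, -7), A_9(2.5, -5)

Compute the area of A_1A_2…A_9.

108.25

Apply the shoelace (surveyor's) formula: 2A = Σ (x_i·y_{i+1} − x_{i+1}·y_i), indices taken mod 9.
Σ = (20) + (6) + (3) + (22) + (9) + (52) + (97) + (-5) + (12.5) = 216.5
Area = |Σ|/2 = 108.25.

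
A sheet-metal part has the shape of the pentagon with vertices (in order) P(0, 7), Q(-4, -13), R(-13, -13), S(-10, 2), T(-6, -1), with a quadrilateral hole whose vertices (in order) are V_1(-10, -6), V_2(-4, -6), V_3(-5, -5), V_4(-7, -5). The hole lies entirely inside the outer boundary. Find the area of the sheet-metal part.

Outer boundary:
Apply the shoelace (surveyor's) formula: 2A = Σ (x_i·y_{i+1} − x_{i+1}·y_i), indices taken mod 5.
Σ = (28) + (-117) + (-156) + (22) + (-42) = -265
Area = |Σ|/2 = 132.5.
Hole:
Σ = (36) + (-10) + (-10) + (-8) = 8
Area = |Σ|/2 = 4.
Net area = 132.5 − 4 = 128.5.

128.5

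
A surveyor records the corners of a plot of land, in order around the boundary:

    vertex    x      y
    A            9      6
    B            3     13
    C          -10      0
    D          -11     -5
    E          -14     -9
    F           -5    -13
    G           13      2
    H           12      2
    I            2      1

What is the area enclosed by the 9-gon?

308.5

Σ = (99) + (130) + (50) + (29) + (137) + (159) + (2) + (8) + (3) = 617
Area = |Σ|/2 = 308.5.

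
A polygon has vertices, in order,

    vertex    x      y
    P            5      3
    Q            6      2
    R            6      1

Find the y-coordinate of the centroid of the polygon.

2

Apply the shoelace formula. First the cross-terms c_i = x_i·y_{i+1} − x_{i+1}·y_i:
  -8, -6, 13  ⇒  2A = -1, A = -0.5.
Then Σ (y_i + y_{i+1})·c_i = -6, so ȳ = -6 / (6·(-0.5)) = 2.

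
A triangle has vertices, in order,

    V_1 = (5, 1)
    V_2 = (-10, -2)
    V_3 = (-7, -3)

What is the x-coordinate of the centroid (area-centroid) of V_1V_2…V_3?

-4

Apply the shoelace (surveyor's) formula. First the cross-terms c_i = x_i·y_{i+1} − x_{i+1}·y_i:
  0, 16, 8  ⇒  2A = 24, A = 12.
Then Σ (x_i + x_{i+1})·c_i = -288, so x̄ = -288 / (6·12) = -4.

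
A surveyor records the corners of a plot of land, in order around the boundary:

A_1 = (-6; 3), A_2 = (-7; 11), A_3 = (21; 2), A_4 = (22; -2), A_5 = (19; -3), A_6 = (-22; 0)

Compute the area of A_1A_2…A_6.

Apply the shoelace formula: 2A = Σ (x_i·y_{i+1} − x_{i+1}·y_i), indices taken mod 6.
A_1→A_2: (-6)(11) − (-7)(3) = -45
A_2→A_3: (-7)(2) − (21)(11) = -245
A_3→A_4: (21)(-2) − (22)(2) = -86
A_4→A_5: (22)(-3) − (19)(-2) = -28
A_5→A_6: (19)(0) − (-22)(-3) = -66
A_6→A_1: (-22)(3) − (-6)(0) = -66
Σ = -536
Area = |Σ|/2 = 268.

268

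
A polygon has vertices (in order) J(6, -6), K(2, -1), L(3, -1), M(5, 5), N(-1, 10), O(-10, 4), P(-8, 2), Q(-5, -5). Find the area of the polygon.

150

Apply the shoelace formula: 2A = Σ (x_i·y_{i+1} − x_{i+1}·y_i), indices taken mod 8.
Σ = (6) + (1) + (20) + (55) + (96) + (12) + (50) + (60) = 300
Area = |Σ|/2 = 150.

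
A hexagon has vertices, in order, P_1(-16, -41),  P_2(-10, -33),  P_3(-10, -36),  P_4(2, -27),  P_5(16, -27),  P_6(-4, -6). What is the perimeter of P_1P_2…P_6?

|P_1P_2| = √((6)² + (8)²) = √100 = 10
|P_2P_3| = √((0)² + (-3)²) = √9 = 3
|P_3P_4| = √((12)² + (9)²) = √225 = 15
|P_4P_5| = √((14)² + (0)²) = √196 = 14
|P_5P_6| = √((-20)² + (21)²) = √841 = 29
|P_6P_1| = √((-12)² + (-35)²) = √1369 = 37
Perimeter = 10 + 3 + 15 + 14 + 29 + 37 = 108.

108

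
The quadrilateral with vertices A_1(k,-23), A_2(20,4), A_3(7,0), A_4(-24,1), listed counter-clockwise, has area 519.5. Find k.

16

Write out the shoelace sum; only the two edges meeting at A_1 involve k:
2·Area = [((-24)·(-23) − k·1) + (k·4 − 20·(-23))] + -21
       = 3·k + 991 = 1039
⇒ k = 16.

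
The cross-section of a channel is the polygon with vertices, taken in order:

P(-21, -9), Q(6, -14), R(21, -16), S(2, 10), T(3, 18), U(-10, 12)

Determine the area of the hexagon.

Σ = (348) + (198) + (242) + (6) + (216) + (342) = 1352
Area = |Σ|/2 = 676.

676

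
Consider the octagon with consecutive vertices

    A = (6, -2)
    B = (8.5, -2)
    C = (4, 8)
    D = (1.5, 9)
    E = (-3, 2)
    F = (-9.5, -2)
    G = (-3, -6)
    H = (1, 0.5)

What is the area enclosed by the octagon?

Apply Gauss's area formula: 2A = Σ (x_i·y_{i+1} − x_{i+1}·y_i), indices taken mod 8.
Cross-terms: 5, 76, 24, 30, 25, 51, 4.5, -5  ⇒  Σ = 210.5
Area = |Σ|/2 = 105.25.

105.25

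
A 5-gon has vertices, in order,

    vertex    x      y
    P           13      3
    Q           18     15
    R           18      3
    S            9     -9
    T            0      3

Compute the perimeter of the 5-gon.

68

|PQ| = √((5)² + (12)²) = √169 = 13
|QR| = √((0)² + (-12)²) = √144 = 12
|RS| = √((-9)² + (-12)²) = √225 = 15
|ST| = √((-9)² + (12)²) = √225 = 15
|TP| = √((13)² + (0)²) = √169 = 13
Perimeter = 13 + 12 + 15 + 15 + 13 = 68.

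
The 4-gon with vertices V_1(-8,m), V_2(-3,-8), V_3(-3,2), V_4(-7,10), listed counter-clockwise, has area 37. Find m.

6

The doubled signed area Σ (x_i y_{i+1} − x_{i+1} y_i) is linear in m.
With m=0 it equals 98; the coefficient of m is -4 (from the two edges through V_1).
So -4·m + 98 = 2·37 = 74 ⇒ m = 6.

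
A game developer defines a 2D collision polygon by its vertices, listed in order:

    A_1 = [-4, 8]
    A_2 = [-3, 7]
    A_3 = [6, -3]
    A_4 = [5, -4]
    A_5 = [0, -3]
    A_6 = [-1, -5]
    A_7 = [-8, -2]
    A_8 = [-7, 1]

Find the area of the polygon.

88

Σ = (-4) + (-33) + (-9) + (-15) + (-3) + (-38) + (-22) + (-52) = -176
Area = |Σ|/2 = 88.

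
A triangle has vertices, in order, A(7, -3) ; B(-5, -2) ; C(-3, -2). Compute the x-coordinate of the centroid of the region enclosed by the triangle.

Apply Gauss's area formula. First the cross-terms c_i = x_i·y_{i+1} − x_{i+1}·y_i:
  -29, 4, 23  ⇒  2A = -2, A = -1.
Then Σ (x_i + x_{i+1})·c_i = 2, so x̄ = 2 / (6·(-1)) = -1/3.

-1/3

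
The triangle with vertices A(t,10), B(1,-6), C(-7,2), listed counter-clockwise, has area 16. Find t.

The doubled signed area Σ (x_i y_{i+1} − x_{i+1} y_i) is linear in t.
With t=0 it equals -120; the coefficient of t is -8 (from the two edges through A).
So -8·t + -120 = 2·16 = 32 ⇒ t = -19.

-19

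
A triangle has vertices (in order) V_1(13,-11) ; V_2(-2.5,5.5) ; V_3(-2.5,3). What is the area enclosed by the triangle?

Σ = (44) + (6.25) + (-11.5) = 38.75
Area = |Σ|/2 = 19.375.

19.375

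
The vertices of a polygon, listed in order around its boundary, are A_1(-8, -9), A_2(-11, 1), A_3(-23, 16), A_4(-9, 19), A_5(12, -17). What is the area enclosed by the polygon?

436

Apply the shoelace formula: 2A = Σ (x_i·y_{i+1} − x_{i+1}·y_i), indices taken mod 5.
Σ = (-107) + (-153) + (-293) + (-75) + (-244) = -872
Area = |Σ|/2 = 436.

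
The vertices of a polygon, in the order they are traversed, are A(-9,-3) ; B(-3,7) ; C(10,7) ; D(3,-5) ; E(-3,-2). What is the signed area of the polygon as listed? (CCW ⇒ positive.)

-132

A→B: (-9)(7) − (-3)(-3) = -72
B→C: (-3)(7) − (10)(7) = -91
C→D: (10)(-5) − (3)(7) = -71
D→E: (3)(-2) − (-3)(-5) = -21
E→A: (-3)(-3) − (-9)(-2) = -9
Σ = -264
Signed area = Σ/2 = -132 (negative ⇒ clockwise traversal).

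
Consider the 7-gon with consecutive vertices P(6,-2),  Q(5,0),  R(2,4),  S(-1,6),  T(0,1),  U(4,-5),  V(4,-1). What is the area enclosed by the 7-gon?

Σ = (10) + (20) + (16) + (-1) + (-4) + (16) + (-2) = 55
Area = |Σ|/2 = 27.5.

27.5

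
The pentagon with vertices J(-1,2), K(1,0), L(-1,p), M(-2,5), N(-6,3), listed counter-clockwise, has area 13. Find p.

6

The doubled signed area Σ (x_i y_{i+1} − x_{i+1} y_i) is linear in p.
With p=0 it equals 8; the coefficient of p is 3 (from the two edges through L).
So 3·p + 8 = 2·13 = 26 ⇒ p = 6.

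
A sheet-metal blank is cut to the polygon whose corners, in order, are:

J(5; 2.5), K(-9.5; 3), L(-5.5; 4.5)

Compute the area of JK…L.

Cross-terms: 38.75, -26.25, -36.25  ⇒  Σ = -23.75
Area = |Σ|/2 = 11.875.

11.875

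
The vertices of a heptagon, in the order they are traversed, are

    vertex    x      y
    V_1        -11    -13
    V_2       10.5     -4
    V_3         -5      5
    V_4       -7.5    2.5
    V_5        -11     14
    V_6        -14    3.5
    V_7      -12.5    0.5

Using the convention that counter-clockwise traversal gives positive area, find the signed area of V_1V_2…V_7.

Apply the shoelace formula: 2A = Σ (x_i·y_{i+1} − x_{i+1}·y_i), indices taken mod 7.
V_1→V_2: (-11)(-4) − (10.5)(-13) = 180.5
V_2→V_3: (10.5)(5) − (-5)(-4) = 32.5
V_3→V_4: (-5)(2.5) − (-7.5)(5) = 25
V_4→V_5: (-7.5)(14) − (-11)(2.5) = -77.5
V_5→V_6: (-11)(3.5) − (-14)(14) = 157.5
V_6→V_7: (-14)(0.5) − (-12.5)(3.5) = 36.75
V_7→V_1: (-12.5)(-13) − (-11)(0.5) = 168
Σ = 522.75
Signed area = Σ/2 = 261.375 (positive ⇒ counter-clockwise traversal).

261.375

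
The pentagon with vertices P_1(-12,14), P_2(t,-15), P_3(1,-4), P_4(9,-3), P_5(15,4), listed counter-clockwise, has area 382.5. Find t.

-11

The doubled signed area Σ (x_i y_{i+1} − x_{i+1} y_i) is linear in t.
With t=0 it equals 567; the coefficient of t is -18 (from the two edges through P_2).
So -18·t + 567 = 2·382.5 = 765 ⇒ t = -11.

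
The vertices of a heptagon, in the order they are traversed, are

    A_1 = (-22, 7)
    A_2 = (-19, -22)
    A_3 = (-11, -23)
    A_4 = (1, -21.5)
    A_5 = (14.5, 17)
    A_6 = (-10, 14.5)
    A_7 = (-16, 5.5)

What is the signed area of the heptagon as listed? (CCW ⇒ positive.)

983.25

Σ = (617) + (195) + (259.5) + (328.75) + (380.25) + (177) + (9) = 1966.5
Signed area = Σ/2 = 983.25 (positive ⇒ counter-clockwise traversal).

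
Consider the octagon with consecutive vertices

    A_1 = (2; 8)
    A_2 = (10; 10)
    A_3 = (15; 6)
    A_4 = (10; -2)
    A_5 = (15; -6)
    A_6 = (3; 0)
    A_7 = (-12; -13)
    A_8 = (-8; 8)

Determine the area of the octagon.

Σ = (-60) + (-90) + (-90) + (-30) + (18) + (-39) + (-200) + (-80) = -571
Area = |Σ|/2 = 285.5.

285.5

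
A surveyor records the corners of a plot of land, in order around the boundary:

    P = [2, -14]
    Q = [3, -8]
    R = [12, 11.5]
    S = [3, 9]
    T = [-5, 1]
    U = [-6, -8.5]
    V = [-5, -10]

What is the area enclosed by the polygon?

217

Apply the shoelace formula: 2A = Σ (x_i·y_{i+1} − x_{i+1}·y_i), indices taken mod 7.
Cross-terms: 26, 130.5, 73.5, 48, 48.5, 17.5, 90  ⇒  Σ = 434
Area = |Σ|/2 = 217.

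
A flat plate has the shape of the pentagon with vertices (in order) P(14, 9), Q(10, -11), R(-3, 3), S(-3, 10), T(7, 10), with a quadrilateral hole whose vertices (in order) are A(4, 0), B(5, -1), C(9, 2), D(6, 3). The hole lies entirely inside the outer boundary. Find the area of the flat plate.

Outer boundary:
Apply the shoelace (surveyor's) formula: 2A = Σ (x_i·y_{i+1} − x_{i+1}·y_i), indices taken mod 5.
Σ = (-244) + (-3) + (-21) + (-100) + (-77) = -445
Area = |Σ|/2 = 222.5.
Hole:
Apply Gauss's area formula: 2A = Σ (x_i·y_{i+1} − x_{i+1}·y_i), indices taken mod 4.
A→B: (4)(-1) − (5)(0) = -4
B→C: (5)(2) − (9)(-1) = 19
C→D: (9)(3) − (6)(2) = 15
D→A: (6)(0) − (4)(3) = -12
Σ = 18
Area = |Σ|/2 = 9.
Net area = 222.5 − 9 = 213.5.

213.5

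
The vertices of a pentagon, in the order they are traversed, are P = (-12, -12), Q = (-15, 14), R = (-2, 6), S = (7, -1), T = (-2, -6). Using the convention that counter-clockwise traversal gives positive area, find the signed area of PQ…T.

Σ = (-348) + (-62) + (-40) + (-44) + (-48) = -542
Signed area = Σ/2 = -271 (negative ⇒ clockwise traversal).

-271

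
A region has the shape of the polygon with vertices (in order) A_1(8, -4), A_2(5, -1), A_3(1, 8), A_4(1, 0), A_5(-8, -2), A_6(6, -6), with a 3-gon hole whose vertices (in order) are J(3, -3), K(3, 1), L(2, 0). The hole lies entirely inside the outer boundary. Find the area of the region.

Outer boundary:
Apply the shoelace formula: 2A = Σ (x_i·y_{i+1} − x_{i+1}·y_i), indices taken mod 6.
A_1→A_2: (8)(-1) − (5)(-4) = 12
A_2→A_3: (5)(8) − (1)(-1) = 41
A_3→A_4: (1)(0) − (1)(8) = -8
A_4→A_5: (1)(-2) − (-8)(0) = -2
A_5→A_6: (-8)(-6) − (6)(-2) = 60
A_6→A_1: (6)(-4) − (8)(-6) = 24
Σ = 127
Area = |Σ|/2 = 63.5.
Hole:
Apply the shoelace formula: 2A = Σ (x_i·y_{i+1} − x_{i+1}·y_i), indices taken mod 3.
Cross-terms: 12, -2, -6  ⇒  Σ = 4
Area = |Σ|/2 = 2.
Net area = 63.5 − 2 = 61.5.

61.5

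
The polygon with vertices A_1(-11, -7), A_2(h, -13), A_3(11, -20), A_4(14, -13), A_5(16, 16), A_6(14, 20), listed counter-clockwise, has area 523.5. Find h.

The doubled signed area Σ (x_i y_{i+1} − x_{i+1} y_i) is linear in h.
With h=0 it equals 1073; the coefficient of h is -13 (from the two edges through A_2).
So -13·h + 1073 = 2·523.5 = 1047 ⇒ h = 2.

2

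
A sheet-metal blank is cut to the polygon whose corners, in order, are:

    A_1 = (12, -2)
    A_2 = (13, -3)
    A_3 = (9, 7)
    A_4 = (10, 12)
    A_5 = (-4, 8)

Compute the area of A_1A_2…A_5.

Apply Gauss's area formula: 2A = Σ (x_i·y_{i+1} − x_{i+1}·y_i), indices taken mod 5.
Σ = (-10) + (118) + (38) + (128) + (-88) = 186
Area = |Σ|/2 = 93.

93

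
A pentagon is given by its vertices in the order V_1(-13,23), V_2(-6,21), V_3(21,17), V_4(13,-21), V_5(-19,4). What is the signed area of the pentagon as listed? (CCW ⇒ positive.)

Σ = (-135) + (-543) + (-662) + (-347) + (-385) = -2072
Signed area = Σ/2 = -1036 (negative ⇒ clockwise traversal).

-1036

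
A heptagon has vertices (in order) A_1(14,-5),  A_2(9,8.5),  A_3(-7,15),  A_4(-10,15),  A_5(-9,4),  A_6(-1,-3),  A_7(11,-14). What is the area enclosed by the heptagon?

Apply Gauss's area formula: 2A = Σ (x_i·y_{i+1} − x_{i+1}·y_i), indices taken mod 7.
Cross-terms: 164, 194.5, 45, 95, 31, 47, 141  ⇒  Σ = 717.5
Area = |Σ|/2 = 358.75.

358.75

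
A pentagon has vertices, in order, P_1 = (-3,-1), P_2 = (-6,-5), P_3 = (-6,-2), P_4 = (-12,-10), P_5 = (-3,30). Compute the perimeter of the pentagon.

90

|P_1P_2| = √((-3)² + (-4)²) = √25 = 5
|P_2P_3| = √((0)² + (3)²) = √9 = 3
|P_3P_4| = √((-6)² + (-8)²) = √100 = 10
|P_4P_5| = √((9)² + (40)²) = √1681 = 41
|P_5P_1| = √((0)² + (-31)²) = √961 = 31
Perimeter = 5 + 3 + 10 + 41 + 31 = 90.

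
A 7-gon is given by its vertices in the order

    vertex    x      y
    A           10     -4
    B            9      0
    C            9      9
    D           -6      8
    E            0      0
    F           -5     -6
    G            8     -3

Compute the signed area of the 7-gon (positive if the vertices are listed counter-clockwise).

Apply the shoelace (surveyor's) formula: 2A = Σ (x_i·y_{i+1} − x_{i+1}·y_i), indices taken mod 7.
A→B: (10)(0) − (9)(-4) = 36
B→C: (9)(9) − (9)(0) = 81
C→D: (9)(8) − (-6)(9) = 126
D→E: (-6)(0) − (0)(8) = 0
E→F: (0)(-6) − (-5)(0) = 0
F→G: (-5)(-3) − (8)(-6) = 63
G→A: (8)(-4) − (10)(-3) = -2
Σ = 304
Signed area = Σ/2 = 152 (positive ⇒ counter-clockwise traversal).

152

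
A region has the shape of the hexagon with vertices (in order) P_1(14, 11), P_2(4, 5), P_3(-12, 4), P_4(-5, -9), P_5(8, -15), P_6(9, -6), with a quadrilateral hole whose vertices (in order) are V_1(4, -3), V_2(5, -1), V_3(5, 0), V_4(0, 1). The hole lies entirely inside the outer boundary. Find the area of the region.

315

Outer boundary:
Σ = (26) + (76) + (128) + (147) + (87) + (183) = 647
Area = |Σ|/2 = 323.5.
Hole:
Apply the shoelace (surveyor's) formula: 2A = Σ (x_i·y_{i+1} − x_{i+1}·y_i), indices taken mod 4.
Cross-terms: 11, 5, 5, -4  ⇒  Σ = 17
Area = |Σ|/2 = 8.5.
Net area = 323.5 − 8.5 = 315.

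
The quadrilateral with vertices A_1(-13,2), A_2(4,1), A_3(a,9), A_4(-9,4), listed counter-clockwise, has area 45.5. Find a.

Write out the shoelace sum; only the two edges meeting at A_3 involve a:
2·Area = [(4·9 − a·1) + (a·4 − (-9)·9)] + 13
       = 3·a + 130 = 91
⇒ a = -13.

-13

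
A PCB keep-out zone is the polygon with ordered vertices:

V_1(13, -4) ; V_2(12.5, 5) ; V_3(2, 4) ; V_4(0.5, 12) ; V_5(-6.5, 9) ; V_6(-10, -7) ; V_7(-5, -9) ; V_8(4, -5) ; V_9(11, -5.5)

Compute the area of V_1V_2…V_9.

Apply Gauss's area formula: 2A = Σ (x_i·y_{i+1} − x_{i+1}·y_i), indices taken mod 9.
Cross-terms: 115, 40, 22, 82.5, 135.5, 55, 61, 33, 27.5  ⇒  Σ = 571.5
Area = |Σ|/2 = 285.75.

285.75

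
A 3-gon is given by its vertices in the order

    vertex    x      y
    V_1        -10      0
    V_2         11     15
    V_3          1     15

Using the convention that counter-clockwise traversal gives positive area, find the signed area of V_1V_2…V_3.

Apply Gauss's area formula: 2A = Σ (x_i·y_{i+1} − x_{i+1}·y_i), indices taken mod 3.
V_1→V_2: (-10)(15) − (11)(0) = -150
V_2→V_3: (11)(15) − (1)(15) = 150
V_3→V_1: (1)(0) − (-10)(15) = 150
Σ = 150
Signed area = Σ/2 = 75 (positive ⇒ counter-clockwise traversal).

75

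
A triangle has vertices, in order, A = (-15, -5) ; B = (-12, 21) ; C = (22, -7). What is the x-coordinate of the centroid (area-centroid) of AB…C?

Apply the shoelace (surveyor's) formula. First the cross-terms c_i = x_i·y_{i+1} − x_{i+1}·y_i:
  -375, -378, -215  ⇒  2A = -968, A = -484.
Then Σ (x_i + x_{i+1})·c_i = 4840, so x̄ = 4840 / (6·(-484)) = -5/3.

-5/3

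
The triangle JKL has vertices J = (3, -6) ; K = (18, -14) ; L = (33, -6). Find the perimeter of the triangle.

64

|JK| = √((15)² + (-8)²) = √289 = 17
|KL| = √((15)² + (8)²) = √289 = 17
|LJ| = √((-30)² + (0)²) = √900 = 30
Perimeter = 17 + 17 + 30 = 64.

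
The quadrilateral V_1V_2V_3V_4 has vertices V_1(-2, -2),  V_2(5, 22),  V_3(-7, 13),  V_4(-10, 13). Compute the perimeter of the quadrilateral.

60

|V_1V_2| = √((7)² + (24)²) = √625 = 25
|V_2V_3| = √((-12)² + (-9)²) = √225 = 15
|V_3V_4| = √((-3)² + (0)²) = √9 = 3
|V_4V_1| = √((8)² + (-15)²) = √289 = 17
Perimeter = 25 + 15 + 3 + 17 = 60.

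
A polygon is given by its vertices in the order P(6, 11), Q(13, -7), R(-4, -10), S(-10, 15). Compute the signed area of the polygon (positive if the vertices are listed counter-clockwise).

Apply the shoelace (surveyor's) formula: 2A = Σ (x_i·y_{i+1} − x_{i+1}·y_i), indices taken mod 4.
Σ = (-185) + (-158) + (-160) + (-200) = -703
Signed area = Σ/2 = -351.5 (negative ⇒ clockwise traversal).

-351.5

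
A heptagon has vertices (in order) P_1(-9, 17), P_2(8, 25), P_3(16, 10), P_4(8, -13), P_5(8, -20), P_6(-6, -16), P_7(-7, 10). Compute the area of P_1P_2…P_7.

737

Apply the shoelace (surveyor's) formula: 2A = Σ (x_i·y_{i+1} − x_{i+1}·y_i), indices taken mod 7.
Σ = (-361) + (-320) + (-288) + (-56) + (-248) + (-172) + (-29) = -1474
Area = |Σ|/2 = 737.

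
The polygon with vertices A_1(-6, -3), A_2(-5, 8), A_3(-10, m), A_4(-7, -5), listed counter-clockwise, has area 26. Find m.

-3

The doubled signed area Σ (x_i y_{i+1} − x_{i+1} y_i) is linear in m.
With m=0 it equals 58; the coefficient of m is 2 (from the two edges through A_3).
So 2·m + 58 = 2·26 = 52 ⇒ m = -3.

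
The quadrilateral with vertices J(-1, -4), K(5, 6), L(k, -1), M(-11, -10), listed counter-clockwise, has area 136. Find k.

The doubled signed area Σ (x_i y_{i+1} − x_{i+1} y_i) is linear in k.
With k=0 it equals 32; the coefficient of k is -16 (from the two edges through L).
So -16·k + 32 = 2·136 = 272 ⇒ k = -15.

-15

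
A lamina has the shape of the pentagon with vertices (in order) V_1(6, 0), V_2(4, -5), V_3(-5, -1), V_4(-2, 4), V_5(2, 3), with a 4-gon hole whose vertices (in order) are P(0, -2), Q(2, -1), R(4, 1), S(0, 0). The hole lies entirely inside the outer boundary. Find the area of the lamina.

Outer boundary:
Apply the shoelace formula: 2A = Σ (x_i·y_{i+1} − x_{i+1}·y_i), indices taken mod 5.
Σ = (-30) + (-29) + (-22) + (-14) + (-18) = -113
Area = |Σ|/2 = 56.5.
Hole:
Cross-terms: 4, 6, 0, 0  ⇒  Σ = 10
Area = |Σ|/2 = 5.
Net area = 56.5 − 5 = 51.5.

51.5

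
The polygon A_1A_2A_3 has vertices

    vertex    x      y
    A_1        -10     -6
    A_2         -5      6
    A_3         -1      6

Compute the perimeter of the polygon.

32

|A_1A_2| = √((5)² + (12)²) = √169 = 13
|A_2A_3| = √((4)² + (0)²) = √16 = 4
|A_3A_1| = √((-9)² + (-12)²) = √225 = 15
Perimeter = 13 + 4 + 15 = 32.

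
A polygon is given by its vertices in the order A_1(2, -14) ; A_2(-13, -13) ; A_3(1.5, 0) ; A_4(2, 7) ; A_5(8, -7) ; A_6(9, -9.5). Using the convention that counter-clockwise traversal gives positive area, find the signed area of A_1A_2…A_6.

A_1→A_2: (2)(-13) − (-13)(-14) = -208
A_2→A_3: (-13)(0) − (1.5)(-13) = 19.5
A_3→A_4: (1.5)(7) − (2)(0) = 10.5
A_4→A_5: (2)(-7) − (8)(7) = -70
A_5→A_6: (8)(-9.5) − (9)(-7) = -13
A_6→A_1: (9)(-14) − (2)(-9.5) = -107
Σ = -368
Signed area = Σ/2 = -184 (negative ⇒ clockwise traversal).

-184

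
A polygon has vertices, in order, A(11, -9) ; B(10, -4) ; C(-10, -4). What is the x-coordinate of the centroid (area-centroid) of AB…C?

Apply the surveyor's formula. First the cross-terms c_i = x_i·y_{i+1} − x_{i+1}·y_i:
  46, -80, 134  ⇒  2A = 100, A = 50.
Then Σ (x_i + x_{i+1})·c_i = 1100, so x̄ = 1100 / (6·50) = 11/3.

11/3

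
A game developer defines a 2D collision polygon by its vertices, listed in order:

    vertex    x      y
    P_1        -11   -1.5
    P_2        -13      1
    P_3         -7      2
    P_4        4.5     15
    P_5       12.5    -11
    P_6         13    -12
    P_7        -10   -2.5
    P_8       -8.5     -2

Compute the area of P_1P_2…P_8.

Apply the shoelace (surveyor's) formula: 2A = Σ (x_i·y_{i+1} − x_{i+1}·y_i), indices taken mod 8.
Σ = (-30.5) + (-19) + (-114) + (-237) + (-7) + (-152.5) + (-1.25) + (-9.25) = -570.5
Area = |Σ|/2 = 285.25.

285.25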